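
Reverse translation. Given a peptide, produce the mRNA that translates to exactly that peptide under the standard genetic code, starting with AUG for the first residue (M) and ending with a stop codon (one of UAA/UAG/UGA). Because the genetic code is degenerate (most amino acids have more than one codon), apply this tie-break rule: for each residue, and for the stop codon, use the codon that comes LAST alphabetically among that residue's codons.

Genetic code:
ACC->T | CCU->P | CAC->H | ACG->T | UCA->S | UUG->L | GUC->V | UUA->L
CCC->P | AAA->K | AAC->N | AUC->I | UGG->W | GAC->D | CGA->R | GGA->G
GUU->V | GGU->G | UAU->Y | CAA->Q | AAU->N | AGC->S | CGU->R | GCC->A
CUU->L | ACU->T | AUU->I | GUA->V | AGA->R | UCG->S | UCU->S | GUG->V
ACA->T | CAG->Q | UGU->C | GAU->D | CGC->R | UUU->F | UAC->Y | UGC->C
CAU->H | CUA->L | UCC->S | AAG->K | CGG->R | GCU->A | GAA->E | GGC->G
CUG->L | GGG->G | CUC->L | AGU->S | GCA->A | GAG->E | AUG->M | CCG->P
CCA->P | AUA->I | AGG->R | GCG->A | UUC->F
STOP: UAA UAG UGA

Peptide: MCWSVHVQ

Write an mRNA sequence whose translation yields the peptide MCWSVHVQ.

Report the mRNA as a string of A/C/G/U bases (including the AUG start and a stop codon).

residue 1: M -> AUG (start codon)
residue 2: C codons sorted = UGC,UGU -> pick last = UGU
residue 3: W -> UGG (only codon)
residue 4: S codons sorted = AGC,AGU,UCA,UCC,UCG,UCU -> pick last = UCU
residue 5: V codons sorted = GUA,GUC,GUG,GUU -> pick last = GUU
residue 6: H codons sorted = CAC,CAU -> pick last = CAU
residue 7: V codons sorted = GUA,GUC,GUG,GUU -> pick last = GUU
residue 8: Q codons sorted = CAA,CAG -> pick last = CAG
terminator: stop codons sorted = UAA,UAG,UGA -> pick last = UGA

Answer: mRNA: AUGUGUUGGUCUGUUCAUGUUCAGUGA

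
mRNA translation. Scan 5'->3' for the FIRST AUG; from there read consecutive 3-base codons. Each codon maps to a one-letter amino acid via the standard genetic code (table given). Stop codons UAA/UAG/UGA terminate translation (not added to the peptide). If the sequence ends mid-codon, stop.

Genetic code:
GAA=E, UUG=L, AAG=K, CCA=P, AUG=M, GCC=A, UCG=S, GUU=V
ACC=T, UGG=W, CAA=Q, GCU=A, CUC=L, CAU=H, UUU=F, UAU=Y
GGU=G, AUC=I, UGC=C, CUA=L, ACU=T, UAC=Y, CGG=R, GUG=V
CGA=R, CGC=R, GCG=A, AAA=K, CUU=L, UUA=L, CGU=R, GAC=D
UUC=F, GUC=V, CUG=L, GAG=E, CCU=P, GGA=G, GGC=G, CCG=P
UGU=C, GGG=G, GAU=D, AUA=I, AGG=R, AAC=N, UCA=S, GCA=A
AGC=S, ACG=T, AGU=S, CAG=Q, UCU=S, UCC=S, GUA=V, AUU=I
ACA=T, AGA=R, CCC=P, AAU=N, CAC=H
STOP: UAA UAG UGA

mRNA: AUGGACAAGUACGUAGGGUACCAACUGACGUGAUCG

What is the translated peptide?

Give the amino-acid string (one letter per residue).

start AUG at pos 0
pos 0: AUG -> M; peptide=M
pos 3: GAC -> D; peptide=MD
pos 6: AAG -> K; peptide=MDK
pos 9: UAC -> Y; peptide=MDKY
pos 12: GUA -> V; peptide=MDKYV
pos 15: GGG -> G; peptide=MDKYVG
pos 18: UAC -> Y; peptide=MDKYVGY
pos 21: CAA -> Q; peptide=MDKYVGYQ
pos 24: CUG -> L; peptide=MDKYVGYQL
pos 27: ACG -> T; peptide=MDKYVGYQLT
pos 30: UGA -> STOP

Answer: MDKYVGYQLT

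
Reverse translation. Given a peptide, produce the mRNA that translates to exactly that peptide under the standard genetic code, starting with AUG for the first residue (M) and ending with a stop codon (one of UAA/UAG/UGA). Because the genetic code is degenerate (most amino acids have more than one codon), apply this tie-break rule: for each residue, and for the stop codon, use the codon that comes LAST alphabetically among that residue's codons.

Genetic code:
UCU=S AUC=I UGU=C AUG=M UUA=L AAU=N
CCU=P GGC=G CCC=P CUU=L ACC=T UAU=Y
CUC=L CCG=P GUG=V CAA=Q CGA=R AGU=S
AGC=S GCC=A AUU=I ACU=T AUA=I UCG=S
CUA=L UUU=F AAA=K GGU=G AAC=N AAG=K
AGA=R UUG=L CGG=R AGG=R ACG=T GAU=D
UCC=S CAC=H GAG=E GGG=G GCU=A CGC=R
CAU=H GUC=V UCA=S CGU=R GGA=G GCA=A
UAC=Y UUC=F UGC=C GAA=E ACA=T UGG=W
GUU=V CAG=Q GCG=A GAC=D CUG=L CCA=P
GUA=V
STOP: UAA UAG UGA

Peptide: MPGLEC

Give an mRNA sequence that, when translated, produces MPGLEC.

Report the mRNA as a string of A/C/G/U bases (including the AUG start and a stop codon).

residue 1: M -> AUG (start codon)
residue 2: P codons sorted = CCA,CCC,CCG,CCU -> pick last = CCU
residue 3: G codons sorted = GGA,GGC,GGG,GGU -> pick last = GGU
residue 4: L codons sorted = CUA,CUC,CUG,CUU,UUA,UUG -> pick last = UUG
residue 5: E codons sorted = GAA,GAG -> pick last = GAG
residue 6: C codons sorted = UGC,UGU -> pick last = UGU
terminator: stop codons sorted = UAA,UAG,UGA -> pick last = UGA

Answer: mRNA: AUGCCUGGUUUGGAGUGUUGA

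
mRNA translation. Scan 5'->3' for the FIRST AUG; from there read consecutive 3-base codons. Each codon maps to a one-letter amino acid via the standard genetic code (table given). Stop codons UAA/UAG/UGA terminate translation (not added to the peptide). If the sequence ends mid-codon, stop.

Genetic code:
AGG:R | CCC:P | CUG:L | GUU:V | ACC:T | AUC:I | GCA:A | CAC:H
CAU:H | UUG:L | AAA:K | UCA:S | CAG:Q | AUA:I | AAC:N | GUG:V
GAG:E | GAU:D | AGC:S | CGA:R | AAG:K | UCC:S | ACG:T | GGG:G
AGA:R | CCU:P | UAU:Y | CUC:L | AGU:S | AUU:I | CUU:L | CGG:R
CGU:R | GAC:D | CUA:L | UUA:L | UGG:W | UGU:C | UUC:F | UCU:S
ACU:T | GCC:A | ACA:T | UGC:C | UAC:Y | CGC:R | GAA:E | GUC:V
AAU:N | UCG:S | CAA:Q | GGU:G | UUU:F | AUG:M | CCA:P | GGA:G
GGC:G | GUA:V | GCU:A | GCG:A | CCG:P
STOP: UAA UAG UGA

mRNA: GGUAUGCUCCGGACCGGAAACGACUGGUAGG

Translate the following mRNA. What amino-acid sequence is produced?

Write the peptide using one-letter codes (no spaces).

start AUG at pos 3
pos 3: AUG -> M; peptide=M
pos 6: CUC -> L; peptide=ML
pos 9: CGG -> R; peptide=MLR
pos 12: ACC -> T; peptide=MLRT
pos 15: GGA -> G; peptide=MLRTG
pos 18: AAC -> N; peptide=MLRTGN
pos 21: GAC -> D; peptide=MLRTGND
pos 24: UGG -> W; peptide=MLRTGNDW
pos 27: UAG -> STOP

Answer: MLRTGNDW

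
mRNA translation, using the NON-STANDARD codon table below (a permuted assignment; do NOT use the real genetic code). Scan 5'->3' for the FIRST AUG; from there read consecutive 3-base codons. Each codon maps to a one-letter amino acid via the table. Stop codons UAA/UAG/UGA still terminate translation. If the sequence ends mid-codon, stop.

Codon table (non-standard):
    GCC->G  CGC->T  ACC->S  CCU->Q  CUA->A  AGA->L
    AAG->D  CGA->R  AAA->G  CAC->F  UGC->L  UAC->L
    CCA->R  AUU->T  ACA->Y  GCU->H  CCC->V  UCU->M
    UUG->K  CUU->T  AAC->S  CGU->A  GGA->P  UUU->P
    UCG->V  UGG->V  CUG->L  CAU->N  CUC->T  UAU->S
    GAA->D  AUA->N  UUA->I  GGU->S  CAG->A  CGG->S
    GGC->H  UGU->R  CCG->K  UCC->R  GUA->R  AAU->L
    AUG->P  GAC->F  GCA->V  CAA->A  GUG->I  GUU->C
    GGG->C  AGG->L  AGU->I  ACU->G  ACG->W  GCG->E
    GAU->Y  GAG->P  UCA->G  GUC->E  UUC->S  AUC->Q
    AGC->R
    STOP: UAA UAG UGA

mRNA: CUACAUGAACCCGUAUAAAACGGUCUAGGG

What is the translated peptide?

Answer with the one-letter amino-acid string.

start AUG at pos 4
pos 4: AUG -> P; peptide=P
pos 7: AAC -> S; peptide=PS
pos 10: CCG -> K; peptide=PSK
pos 13: UAU -> S; peptide=PSKS
pos 16: AAA -> G; peptide=PSKSG
pos 19: ACG -> W; peptide=PSKSGW
pos 22: GUC -> E; peptide=PSKSGWE
pos 25: UAG -> STOP

Answer: PSKSGWE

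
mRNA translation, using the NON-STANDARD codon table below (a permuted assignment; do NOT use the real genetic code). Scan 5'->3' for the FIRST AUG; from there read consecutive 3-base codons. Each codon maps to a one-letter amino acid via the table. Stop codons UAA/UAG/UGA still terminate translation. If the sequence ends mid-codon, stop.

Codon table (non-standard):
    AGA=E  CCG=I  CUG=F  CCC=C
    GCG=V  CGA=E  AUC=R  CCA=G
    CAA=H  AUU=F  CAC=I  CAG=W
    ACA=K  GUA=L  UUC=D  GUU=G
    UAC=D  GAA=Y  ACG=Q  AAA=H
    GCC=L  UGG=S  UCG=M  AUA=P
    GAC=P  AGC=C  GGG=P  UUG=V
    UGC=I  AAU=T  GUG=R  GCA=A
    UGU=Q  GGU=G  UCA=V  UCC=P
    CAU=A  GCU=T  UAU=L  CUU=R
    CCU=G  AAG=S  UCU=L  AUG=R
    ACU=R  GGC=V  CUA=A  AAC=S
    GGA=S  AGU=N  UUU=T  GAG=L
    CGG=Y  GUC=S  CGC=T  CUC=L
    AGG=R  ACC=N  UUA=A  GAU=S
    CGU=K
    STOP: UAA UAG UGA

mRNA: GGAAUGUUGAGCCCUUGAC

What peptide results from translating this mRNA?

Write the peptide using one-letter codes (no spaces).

start AUG at pos 3
pos 3: AUG -> R; peptide=R
pos 6: UUG -> V; peptide=RV
pos 9: AGC -> C; peptide=RVC
pos 12: CCU -> G; peptide=RVCG
pos 15: UGA -> STOP

Answer: RVCG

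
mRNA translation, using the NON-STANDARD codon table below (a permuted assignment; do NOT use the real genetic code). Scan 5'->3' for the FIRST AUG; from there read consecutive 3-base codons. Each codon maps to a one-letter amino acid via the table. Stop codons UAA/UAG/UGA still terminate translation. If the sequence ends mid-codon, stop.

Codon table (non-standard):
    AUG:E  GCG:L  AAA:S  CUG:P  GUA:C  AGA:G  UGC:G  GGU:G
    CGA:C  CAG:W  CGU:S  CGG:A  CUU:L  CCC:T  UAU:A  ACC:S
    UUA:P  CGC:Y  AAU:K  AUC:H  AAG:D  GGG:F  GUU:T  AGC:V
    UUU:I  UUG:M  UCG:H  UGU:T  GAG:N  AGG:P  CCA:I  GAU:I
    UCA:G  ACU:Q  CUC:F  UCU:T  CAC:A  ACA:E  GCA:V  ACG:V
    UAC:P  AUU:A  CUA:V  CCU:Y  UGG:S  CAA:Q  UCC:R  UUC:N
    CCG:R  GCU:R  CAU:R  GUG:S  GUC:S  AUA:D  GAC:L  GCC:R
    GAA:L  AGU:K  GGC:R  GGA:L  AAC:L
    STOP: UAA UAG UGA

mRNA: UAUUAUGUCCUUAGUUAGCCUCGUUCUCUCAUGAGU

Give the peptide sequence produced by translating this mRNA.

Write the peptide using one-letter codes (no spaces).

start AUG at pos 4
pos 4: AUG -> E; peptide=E
pos 7: UCC -> R; peptide=ER
pos 10: UUA -> P; peptide=ERP
pos 13: GUU -> T; peptide=ERPT
pos 16: AGC -> V; peptide=ERPTV
pos 19: CUC -> F; peptide=ERPTVF
pos 22: GUU -> T; peptide=ERPTVFT
pos 25: CUC -> F; peptide=ERPTVFTF
pos 28: UCA -> G; peptide=ERPTVFTFG
pos 31: UGA -> STOP

Answer: ERPTVFTFG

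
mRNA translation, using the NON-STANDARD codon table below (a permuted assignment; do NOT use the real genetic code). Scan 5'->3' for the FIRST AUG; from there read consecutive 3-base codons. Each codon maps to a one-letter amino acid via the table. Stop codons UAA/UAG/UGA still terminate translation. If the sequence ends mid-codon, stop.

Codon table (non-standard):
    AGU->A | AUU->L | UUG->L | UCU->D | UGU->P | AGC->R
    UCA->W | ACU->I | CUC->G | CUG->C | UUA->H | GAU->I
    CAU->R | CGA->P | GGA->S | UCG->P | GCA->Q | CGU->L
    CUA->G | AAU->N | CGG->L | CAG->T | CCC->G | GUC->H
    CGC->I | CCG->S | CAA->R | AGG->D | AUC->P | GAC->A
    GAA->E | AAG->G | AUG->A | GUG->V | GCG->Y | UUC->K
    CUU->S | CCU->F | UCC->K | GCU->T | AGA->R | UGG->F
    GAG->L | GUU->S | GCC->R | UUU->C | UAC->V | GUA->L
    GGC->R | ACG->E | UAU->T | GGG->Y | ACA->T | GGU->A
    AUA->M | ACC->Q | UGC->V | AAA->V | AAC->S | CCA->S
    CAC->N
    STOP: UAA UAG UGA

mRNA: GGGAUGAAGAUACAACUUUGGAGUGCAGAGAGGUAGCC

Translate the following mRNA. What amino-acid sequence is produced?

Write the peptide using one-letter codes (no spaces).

Answer: AGMRSFAQLD

Derivation:
start AUG at pos 3
pos 3: AUG -> A; peptide=A
pos 6: AAG -> G; peptide=AG
pos 9: AUA -> M; peptide=AGM
pos 12: CAA -> R; peptide=AGMR
pos 15: CUU -> S; peptide=AGMRS
pos 18: UGG -> F; peptide=AGMRSF
pos 21: AGU -> A; peptide=AGMRSFA
pos 24: GCA -> Q; peptide=AGMRSFAQ
pos 27: GAG -> L; peptide=AGMRSFAQL
pos 30: AGG -> D; peptide=AGMRSFAQLD
pos 33: UAG -> STOP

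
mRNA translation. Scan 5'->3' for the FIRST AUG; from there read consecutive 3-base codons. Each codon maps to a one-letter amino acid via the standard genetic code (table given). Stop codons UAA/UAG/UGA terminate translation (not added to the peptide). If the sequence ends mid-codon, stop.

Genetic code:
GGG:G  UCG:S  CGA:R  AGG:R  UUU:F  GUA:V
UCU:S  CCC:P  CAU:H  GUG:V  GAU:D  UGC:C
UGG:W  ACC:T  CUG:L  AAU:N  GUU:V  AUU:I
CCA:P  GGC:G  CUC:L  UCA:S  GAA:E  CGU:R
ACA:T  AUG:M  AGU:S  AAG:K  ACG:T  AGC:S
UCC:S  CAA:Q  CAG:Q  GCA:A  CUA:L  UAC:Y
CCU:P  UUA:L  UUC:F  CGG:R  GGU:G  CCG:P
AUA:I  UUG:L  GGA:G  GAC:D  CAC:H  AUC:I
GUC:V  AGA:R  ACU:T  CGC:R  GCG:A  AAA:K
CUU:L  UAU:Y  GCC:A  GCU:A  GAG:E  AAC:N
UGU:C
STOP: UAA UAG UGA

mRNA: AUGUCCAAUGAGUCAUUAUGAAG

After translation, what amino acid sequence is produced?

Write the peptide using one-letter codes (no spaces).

Answer: MSNESL

Derivation:
start AUG at pos 0
pos 0: AUG -> M; peptide=M
pos 3: UCC -> S; peptide=MS
pos 6: AAU -> N; peptide=MSN
pos 9: GAG -> E; peptide=MSNE
pos 12: UCA -> S; peptide=MSNES
pos 15: UUA -> L; peptide=MSNESL
pos 18: UGA -> STOP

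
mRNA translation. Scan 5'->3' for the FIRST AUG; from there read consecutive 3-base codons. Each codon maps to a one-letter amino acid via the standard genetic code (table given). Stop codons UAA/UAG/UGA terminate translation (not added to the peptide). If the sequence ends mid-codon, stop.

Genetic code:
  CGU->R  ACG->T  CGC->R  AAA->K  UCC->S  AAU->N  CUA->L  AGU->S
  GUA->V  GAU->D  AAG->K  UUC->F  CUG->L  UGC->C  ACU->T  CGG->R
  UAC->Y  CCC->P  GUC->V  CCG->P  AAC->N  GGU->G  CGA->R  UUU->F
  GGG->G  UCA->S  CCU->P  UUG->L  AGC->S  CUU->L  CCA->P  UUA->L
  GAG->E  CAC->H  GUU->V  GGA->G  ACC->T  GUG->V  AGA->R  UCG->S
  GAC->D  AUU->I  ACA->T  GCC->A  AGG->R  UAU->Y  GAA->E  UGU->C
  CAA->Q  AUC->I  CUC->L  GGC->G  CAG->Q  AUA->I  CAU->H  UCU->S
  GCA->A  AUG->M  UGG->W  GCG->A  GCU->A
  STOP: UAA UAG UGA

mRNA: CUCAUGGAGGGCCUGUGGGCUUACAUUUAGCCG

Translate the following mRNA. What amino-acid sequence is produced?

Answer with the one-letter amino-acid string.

start AUG at pos 3
pos 3: AUG -> M; peptide=M
pos 6: GAG -> E; peptide=ME
pos 9: GGC -> G; peptide=MEG
pos 12: CUG -> L; peptide=MEGL
pos 15: UGG -> W; peptide=MEGLW
pos 18: GCU -> A; peptide=MEGLWA
pos 21: UAC -> Y; peptide=MEGLWAY
pos 24: AUU -> I; peptide=MEGLWAYI
pos 27: UAG -> STOP

Answer: MEGLWAYI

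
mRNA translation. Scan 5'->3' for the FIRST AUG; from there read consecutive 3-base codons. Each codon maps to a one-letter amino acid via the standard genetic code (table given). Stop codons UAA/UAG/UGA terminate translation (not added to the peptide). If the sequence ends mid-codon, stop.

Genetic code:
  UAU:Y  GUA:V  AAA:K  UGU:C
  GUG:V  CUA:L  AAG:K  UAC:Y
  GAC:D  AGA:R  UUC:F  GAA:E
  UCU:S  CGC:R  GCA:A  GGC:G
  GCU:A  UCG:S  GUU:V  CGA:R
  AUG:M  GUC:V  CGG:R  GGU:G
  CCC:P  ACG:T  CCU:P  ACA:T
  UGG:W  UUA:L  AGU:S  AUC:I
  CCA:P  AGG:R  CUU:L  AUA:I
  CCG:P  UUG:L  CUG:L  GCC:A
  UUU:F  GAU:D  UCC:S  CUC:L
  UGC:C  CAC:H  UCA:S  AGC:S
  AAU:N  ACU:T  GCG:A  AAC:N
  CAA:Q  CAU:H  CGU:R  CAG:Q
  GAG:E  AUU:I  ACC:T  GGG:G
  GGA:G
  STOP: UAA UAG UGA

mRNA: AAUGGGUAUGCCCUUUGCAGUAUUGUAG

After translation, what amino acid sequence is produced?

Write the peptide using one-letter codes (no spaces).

start AUG at pos 1
pos 1: AUG -> M; peptide=M
pos 4: GGU -> G; peptide=MG
pos 7: AUG -> M; peptide=MGM
pos 10: CCC -> P; peptide=MGMP
pos 13: UUU -> F; peptide=MGMPF
pos 16: GCA -> A; peptide=MGMPFA
pos 19: GUA -> V; peptide=MGMPFAV
pos 22: UUG -> L; peptide=MGMPFAVL
pos 25: UAG -> STOP

Answer: MGMPFAVL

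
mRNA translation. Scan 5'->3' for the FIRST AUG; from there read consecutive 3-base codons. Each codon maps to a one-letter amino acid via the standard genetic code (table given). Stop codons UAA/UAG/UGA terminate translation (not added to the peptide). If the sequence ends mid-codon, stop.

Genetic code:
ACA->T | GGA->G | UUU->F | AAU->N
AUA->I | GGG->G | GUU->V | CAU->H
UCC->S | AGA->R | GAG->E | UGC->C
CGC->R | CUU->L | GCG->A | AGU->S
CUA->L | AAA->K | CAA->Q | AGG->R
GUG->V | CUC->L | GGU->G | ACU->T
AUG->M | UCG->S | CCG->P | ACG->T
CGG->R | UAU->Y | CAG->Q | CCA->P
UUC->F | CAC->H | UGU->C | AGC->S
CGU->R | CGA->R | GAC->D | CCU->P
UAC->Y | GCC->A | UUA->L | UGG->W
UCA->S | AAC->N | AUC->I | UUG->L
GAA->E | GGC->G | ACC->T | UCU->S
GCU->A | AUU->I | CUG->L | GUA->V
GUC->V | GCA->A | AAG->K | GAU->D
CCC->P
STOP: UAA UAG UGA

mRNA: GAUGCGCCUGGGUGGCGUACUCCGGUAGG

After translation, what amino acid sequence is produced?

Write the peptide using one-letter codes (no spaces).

start AUG at pos 1
pos 1: AUG -> M; peptide=M
pos 4: CGC -> R; peptide=MR
pos 7: CUG -> L; peptide=MRL
pos 10: GGU -> G; peptide=MRLG
pos 13: GGC -> G; peptide=MRLGG
pos 16: GUA -> V; peptide=MRLGGV
pos 19: CUC -> L; peptide=MRLGGVL
pos 22: CGG -> R; peptide=MRLGGVLR
pos 25: UAG -> STOP

Answer: MRLGGVLR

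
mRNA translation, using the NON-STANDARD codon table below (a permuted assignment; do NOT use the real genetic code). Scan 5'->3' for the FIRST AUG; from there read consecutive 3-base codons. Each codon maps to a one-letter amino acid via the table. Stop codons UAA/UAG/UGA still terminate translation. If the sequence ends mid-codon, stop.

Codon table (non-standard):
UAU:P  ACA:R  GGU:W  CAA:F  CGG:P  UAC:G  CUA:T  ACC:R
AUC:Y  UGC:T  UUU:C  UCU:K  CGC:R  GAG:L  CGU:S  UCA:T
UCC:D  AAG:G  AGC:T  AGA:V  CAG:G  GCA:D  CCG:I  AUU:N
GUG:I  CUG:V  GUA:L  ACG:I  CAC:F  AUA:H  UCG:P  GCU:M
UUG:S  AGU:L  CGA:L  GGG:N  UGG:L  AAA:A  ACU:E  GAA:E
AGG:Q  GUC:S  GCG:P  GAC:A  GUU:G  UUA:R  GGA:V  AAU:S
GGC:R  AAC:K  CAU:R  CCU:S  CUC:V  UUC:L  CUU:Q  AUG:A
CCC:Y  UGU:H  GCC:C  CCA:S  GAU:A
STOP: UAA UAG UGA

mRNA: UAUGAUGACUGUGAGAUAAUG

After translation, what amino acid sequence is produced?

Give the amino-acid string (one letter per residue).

Answer: AAEIV

Derivation:
start AUG at pos 1
pos 1: AUG -> A; peptide=A
pos 4: AUG -> A; peptide=AA
pos 7: ACU -> E; peptide=AAE
pos 10: GUG -> I; peptide=AAEI
pos 13: AGA -> V; peptide=AAEIV
pos 16: UAA -> STOP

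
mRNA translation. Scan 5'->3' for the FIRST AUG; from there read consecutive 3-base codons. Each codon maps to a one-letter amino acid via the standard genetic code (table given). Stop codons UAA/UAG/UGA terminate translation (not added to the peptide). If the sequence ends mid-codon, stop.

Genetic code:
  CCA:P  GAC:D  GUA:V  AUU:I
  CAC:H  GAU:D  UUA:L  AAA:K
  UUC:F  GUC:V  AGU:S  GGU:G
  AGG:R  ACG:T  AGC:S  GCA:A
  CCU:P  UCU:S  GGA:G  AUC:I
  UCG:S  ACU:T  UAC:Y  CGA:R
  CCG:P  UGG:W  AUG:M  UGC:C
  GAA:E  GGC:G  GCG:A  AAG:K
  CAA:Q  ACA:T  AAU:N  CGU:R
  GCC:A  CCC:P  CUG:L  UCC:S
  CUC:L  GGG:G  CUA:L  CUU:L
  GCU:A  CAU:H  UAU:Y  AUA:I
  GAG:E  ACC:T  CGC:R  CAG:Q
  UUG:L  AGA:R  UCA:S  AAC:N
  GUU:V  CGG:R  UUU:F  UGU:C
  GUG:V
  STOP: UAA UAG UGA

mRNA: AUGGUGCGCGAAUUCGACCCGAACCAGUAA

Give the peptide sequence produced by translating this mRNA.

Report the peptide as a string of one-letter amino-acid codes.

Answer: MVREFDPNQ

Derivation:
start AUG at pos 0
pos 0: AUG -> M; peptide=M
pos 3: GUG -> V; peptide=MV
pos 6: CGC -> R; peptide=MVR
pos 9: GAA -> E; peptide=MVRE
pos 12: UUC -> F; peptide=MVREF
pos 15: GAC -> D; peptide=MVREFD
pos 18: CCG -> P; peptide=MVREFDP
pos 21: AAC -> N; peptide=MVREFDPN
pos 24: CAG -> Q; peptide=MVREFDPNQ
pos 27: UAA -> STOP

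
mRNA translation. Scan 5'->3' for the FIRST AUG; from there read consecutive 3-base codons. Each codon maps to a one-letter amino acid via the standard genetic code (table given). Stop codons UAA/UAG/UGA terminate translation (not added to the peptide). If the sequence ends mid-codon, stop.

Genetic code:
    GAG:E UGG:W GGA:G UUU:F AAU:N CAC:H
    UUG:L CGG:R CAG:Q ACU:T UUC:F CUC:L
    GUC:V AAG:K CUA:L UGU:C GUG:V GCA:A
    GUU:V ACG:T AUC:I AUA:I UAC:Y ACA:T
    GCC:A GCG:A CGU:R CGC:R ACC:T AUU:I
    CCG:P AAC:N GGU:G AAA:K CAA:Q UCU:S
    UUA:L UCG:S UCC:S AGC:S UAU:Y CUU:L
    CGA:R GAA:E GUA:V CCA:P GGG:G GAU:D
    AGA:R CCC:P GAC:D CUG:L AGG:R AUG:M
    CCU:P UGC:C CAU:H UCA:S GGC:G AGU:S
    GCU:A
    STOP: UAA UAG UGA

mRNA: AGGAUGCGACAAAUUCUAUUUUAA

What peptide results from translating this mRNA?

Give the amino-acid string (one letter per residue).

Answer: MRQILF

Derivation:
start AUG at pos 3
pos 3: AUG -> M; peptide=M
pos 6: CGA -> R; peptide=MR
pos 9: CAA -> Q; peptide=MRQ
pos 12: AUU -> I; peptide=MRQI
pos 15: CUA -> L; peptide=MRQIL
pos 18: UUU -> F; peptide=MRQILF
pos 21: UAA -> STOP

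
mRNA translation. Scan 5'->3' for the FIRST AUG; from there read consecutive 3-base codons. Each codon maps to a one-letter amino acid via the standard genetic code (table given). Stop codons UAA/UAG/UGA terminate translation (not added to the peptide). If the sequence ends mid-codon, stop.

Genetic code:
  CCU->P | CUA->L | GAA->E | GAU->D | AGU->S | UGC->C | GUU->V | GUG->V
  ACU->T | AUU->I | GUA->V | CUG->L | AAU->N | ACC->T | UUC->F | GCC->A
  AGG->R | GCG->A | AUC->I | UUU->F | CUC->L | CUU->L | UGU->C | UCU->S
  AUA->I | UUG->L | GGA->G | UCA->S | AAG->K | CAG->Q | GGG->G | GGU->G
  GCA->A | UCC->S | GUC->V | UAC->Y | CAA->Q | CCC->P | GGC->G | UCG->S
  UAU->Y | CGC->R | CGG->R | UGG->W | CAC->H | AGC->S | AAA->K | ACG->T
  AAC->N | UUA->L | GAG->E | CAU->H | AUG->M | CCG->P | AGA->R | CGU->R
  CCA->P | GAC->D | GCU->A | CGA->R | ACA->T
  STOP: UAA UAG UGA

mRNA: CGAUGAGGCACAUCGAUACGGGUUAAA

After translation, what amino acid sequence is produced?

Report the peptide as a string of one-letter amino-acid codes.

start AUG at pos 2
pos 2: AUG -> M; peptide=M
pos 5: AGG -> R; peptide=MR
pos 8: CAC -> H; peptide=MRH
pos 11: AUC -> I; peptide=MRHI
pos 14: GAU -> D; peptide=MRHID
pos 17: ACG -> T; peptide=MRHIDT
pos 20: GGU -> G; peptide=MRHIDTG
pos 23: UAA -> STOP

Answer: MRHIDTG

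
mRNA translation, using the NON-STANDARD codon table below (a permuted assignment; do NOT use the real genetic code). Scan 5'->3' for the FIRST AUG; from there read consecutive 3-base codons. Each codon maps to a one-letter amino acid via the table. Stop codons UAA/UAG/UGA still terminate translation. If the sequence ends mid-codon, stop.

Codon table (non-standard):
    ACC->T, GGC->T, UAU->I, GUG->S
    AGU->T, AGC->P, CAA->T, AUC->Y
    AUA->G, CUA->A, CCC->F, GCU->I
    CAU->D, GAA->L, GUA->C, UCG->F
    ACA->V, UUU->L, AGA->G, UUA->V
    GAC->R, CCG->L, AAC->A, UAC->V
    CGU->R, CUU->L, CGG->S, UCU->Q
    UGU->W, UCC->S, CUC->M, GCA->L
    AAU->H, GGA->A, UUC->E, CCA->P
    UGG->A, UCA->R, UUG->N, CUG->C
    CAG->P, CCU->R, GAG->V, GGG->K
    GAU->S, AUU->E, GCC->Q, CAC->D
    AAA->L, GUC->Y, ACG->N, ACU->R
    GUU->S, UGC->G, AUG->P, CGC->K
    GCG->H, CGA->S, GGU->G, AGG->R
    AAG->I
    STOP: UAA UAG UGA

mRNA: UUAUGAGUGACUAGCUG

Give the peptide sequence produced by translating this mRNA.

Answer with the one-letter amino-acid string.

Answer: PTR

Derivation:
start AUG at pos 2
pos 2: AUG -> P; peptide=P
pos 5: AGU -> T; peptide=PT
pos 8: GAC -> R; peptide=PTR
pos 11: UAG -> STOP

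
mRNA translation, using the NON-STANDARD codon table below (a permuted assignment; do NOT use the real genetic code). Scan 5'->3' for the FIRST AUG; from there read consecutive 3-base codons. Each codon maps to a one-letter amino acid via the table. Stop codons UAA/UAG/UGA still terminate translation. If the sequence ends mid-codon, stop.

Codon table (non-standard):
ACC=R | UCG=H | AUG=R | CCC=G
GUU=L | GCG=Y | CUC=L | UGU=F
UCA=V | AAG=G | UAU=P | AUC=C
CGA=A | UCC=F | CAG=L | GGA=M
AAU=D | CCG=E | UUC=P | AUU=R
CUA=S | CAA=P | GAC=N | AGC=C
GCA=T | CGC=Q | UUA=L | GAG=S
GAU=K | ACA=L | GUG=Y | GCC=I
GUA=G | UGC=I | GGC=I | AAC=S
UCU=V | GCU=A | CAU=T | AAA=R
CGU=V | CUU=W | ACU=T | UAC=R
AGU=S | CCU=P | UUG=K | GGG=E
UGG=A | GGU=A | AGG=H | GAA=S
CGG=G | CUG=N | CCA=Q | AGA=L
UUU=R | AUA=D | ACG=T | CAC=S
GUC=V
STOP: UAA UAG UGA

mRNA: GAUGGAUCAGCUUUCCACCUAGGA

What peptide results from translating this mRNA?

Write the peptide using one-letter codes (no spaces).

start AUG at pos 1
pos 1: AUG -> R; peptide=R
pos 4: GAU -> K; peptide=RK
pos 7: CAG -> L; peptide=RKL
pos 10: CUU -> W; peptide=RKLW
pos 13: UCC -> F; peptide=RKLWF
pos 16: ACC -> R; peptide=RKLWFR
pos 19: UAG -> STOP

Answer: RKLWFR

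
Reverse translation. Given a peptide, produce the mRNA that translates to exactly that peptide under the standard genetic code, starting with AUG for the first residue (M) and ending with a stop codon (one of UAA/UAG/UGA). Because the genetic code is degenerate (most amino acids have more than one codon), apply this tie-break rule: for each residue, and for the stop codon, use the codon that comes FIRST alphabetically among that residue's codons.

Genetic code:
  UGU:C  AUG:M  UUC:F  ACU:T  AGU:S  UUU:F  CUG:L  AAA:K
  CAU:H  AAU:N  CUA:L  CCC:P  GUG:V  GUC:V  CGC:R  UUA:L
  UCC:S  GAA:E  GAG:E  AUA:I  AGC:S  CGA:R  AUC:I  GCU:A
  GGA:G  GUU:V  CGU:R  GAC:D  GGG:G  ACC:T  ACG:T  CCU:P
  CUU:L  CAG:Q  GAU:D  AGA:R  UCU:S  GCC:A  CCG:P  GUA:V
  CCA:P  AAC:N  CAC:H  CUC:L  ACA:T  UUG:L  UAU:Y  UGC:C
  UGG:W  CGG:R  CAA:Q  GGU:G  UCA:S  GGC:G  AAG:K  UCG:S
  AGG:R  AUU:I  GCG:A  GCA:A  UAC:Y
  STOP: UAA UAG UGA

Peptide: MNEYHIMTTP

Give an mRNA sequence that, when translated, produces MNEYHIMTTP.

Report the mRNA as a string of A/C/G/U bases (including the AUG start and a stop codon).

residue 1: M -> AUG (start codon)
residue 2: N codons sorted = AAC,AAU -> pick first = AAC
residue 3: E codons sorted = GAA,GAG -> pick first = GAA
residue 4: Y codons sorted = UAC,UAU -> pick first = UAC
residue 5: H codons sorted = CAC,CAU -> pick first = CAC
residue 6: I codons sorted = AUA,AUC,AUU -> pick first = AUA
residue 7: M -> AUG (only codon)
residue 8: T codons sorted = ACA,ACC,ACG,ACU -> pick first = ACA
residue 9: T codons sorted = ACA,ACC,ACG,ACU -> pick first = ACA
residue 10: P codons sorted = CCA,CCC,CCG,CCU -> pick first = CCA
terminator: stop codons sorted = UAA,UAG,UGA -> pick first = UAA

Answer: mRNA: AUGAACGAAUACCACAUAAUGACAACACCAUAA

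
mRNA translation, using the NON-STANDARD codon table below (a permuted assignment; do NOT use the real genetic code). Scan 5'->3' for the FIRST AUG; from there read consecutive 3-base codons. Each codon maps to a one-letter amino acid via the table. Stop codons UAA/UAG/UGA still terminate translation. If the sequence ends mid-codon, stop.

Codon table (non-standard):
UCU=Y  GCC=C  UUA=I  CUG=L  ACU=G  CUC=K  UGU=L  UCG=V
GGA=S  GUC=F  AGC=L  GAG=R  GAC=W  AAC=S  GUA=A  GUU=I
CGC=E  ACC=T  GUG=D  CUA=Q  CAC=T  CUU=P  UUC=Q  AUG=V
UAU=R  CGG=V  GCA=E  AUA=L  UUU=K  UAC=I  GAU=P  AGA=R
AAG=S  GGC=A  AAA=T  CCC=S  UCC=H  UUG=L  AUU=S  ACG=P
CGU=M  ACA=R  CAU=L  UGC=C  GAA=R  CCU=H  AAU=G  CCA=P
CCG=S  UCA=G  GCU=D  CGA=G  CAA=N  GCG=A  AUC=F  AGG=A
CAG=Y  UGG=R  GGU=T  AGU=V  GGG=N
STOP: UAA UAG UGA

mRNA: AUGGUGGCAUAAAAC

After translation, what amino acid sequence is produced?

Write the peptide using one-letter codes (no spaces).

start AUG at pos 0
pos 0: AUG -> V; peptide=V
pos 3: GUG -> D; peptide=VD
pos 6: GCA -> E; peptide=VDE
pos 9: UAA -> STOP

Answer: VDE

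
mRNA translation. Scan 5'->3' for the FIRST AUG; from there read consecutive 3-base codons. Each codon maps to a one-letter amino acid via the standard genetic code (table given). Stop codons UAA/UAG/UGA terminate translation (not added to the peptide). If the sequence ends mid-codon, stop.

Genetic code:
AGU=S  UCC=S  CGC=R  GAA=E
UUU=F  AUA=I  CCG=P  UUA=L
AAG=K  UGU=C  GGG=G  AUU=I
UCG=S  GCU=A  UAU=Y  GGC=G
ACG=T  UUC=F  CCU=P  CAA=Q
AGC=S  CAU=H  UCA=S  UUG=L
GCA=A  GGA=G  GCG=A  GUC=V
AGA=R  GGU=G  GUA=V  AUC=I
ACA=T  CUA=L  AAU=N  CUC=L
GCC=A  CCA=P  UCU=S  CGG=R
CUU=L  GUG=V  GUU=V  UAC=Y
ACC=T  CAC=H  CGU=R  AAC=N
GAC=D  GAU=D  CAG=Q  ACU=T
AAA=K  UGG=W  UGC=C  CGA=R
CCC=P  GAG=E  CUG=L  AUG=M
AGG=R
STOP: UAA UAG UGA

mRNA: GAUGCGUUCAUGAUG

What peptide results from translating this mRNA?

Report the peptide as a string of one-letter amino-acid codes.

start AUG at pos 1
pos 1: AUG -> M; peptide=M
pos 4: CGU -> R; peptide=MR
pos 7: UCA -> S; peptide=MRS
pos 10: UGA -> STOP

Answer: MRS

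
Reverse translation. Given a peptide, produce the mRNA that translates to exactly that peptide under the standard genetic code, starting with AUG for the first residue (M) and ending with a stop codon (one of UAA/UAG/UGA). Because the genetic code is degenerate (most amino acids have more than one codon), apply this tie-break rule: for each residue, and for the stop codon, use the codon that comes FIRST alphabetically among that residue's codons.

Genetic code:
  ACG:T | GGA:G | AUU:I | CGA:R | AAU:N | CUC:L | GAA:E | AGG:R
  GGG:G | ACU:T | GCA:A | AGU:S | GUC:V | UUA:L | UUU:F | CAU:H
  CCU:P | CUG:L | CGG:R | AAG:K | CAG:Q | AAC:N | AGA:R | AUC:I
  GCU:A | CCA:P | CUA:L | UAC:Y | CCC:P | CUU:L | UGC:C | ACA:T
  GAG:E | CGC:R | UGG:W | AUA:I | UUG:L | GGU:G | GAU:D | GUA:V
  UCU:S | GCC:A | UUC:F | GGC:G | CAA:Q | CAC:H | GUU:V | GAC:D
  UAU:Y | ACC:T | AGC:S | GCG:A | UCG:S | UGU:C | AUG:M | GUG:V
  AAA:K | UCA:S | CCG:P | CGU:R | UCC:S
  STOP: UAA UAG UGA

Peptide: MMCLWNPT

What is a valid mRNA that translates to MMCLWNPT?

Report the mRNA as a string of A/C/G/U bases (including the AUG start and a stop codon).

Answer: mRNA: AUGAUGUGCCUAUGGAACCCAACAUAA

Derivation:
residue 1: M -> AUG (start codon)
residue 2: M -> AUG (only codon)
residue 3: C codons sorted = UGC,UGU -> pick first = UGC
residue 4: L codons sorted = CUA,CUC,CUG,CUU,UUA,UUG -> pick first = CUA
residue 5: W -> UGG (only codon)
residue 6: N codons sorted = AAC,AAU -> pick first = AAC
residue 7: P codons sorted = CCA,CCC,CCG,CCU -> pick first = CCA
residue 8: T codons sorted = ACA,ACC,ACG,ACU -> pick first = ACA
terminator: stop codons sorted = UAA,UAG,UGA -> pick first = UAA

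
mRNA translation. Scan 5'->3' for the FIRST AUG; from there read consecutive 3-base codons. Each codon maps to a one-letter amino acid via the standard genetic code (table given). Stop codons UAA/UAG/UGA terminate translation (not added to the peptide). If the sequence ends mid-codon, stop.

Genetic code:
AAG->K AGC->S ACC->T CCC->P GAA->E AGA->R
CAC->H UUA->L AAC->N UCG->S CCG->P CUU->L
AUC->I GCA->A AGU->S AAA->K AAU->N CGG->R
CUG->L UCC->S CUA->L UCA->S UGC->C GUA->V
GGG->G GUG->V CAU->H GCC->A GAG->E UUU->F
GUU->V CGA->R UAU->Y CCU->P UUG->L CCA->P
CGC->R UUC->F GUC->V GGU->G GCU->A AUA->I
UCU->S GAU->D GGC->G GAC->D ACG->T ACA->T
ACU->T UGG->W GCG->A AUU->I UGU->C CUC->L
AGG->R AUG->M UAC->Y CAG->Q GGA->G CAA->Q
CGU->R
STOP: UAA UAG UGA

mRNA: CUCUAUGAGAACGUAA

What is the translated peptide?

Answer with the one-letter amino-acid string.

Answer: MRT

Derivation:
start AUG at pos 4
pos 4: AUG -> M; peptide=M
pos 7: AGA -> R; peptide=MR
pos 10: ACG -> T; peptide=MRT
pos 13: UAA -> STOP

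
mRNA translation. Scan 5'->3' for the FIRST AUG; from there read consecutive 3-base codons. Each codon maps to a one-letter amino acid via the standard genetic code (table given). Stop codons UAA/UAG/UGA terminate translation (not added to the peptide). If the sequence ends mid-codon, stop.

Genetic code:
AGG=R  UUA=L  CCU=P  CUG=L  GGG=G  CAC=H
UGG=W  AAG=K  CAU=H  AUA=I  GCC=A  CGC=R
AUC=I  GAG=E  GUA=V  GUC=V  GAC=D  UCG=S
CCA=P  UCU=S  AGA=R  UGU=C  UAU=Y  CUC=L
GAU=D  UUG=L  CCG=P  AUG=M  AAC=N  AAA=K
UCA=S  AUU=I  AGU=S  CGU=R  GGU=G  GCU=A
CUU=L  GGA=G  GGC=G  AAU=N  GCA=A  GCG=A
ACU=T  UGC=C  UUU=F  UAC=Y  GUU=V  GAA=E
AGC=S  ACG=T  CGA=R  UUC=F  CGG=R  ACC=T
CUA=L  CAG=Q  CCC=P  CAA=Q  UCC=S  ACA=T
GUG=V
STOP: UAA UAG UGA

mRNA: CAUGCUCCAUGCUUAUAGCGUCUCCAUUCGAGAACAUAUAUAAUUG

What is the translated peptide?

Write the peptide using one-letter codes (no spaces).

Answer: MLHAYSVSIREHI

Derivation:
start AUG at pos 1
pos 1: AUG -> M; peptide=M
pos 4: CUC -> L; peptide=ML
pos 7: CAU -> H; peptide=MLH
pos 10: GCU -> A; peptide=MLHA
pos 13: UAU -> Y; peptide=MLHAY
pos 16: AGC -> S; peptide=MLHAYS
pos 19: GUC -> V; peptide=MLHAYSV
pos 22: UCC -> S; peptide=MLHAYSVS
pos 25: AUU -> I; peptide=MLHAYSVSI
pos 28: CGA -> R; peptide=MLHAYSVSIR
pos 31: GAA -> E; peptide=MLHAYSVSIRE
pos 34: CAU -> H; peptide=MLHAYSVSIREH
pos 37: AUA -> I; peptide=MLHAYSVSIREHI
pos 40: UAA -> STOP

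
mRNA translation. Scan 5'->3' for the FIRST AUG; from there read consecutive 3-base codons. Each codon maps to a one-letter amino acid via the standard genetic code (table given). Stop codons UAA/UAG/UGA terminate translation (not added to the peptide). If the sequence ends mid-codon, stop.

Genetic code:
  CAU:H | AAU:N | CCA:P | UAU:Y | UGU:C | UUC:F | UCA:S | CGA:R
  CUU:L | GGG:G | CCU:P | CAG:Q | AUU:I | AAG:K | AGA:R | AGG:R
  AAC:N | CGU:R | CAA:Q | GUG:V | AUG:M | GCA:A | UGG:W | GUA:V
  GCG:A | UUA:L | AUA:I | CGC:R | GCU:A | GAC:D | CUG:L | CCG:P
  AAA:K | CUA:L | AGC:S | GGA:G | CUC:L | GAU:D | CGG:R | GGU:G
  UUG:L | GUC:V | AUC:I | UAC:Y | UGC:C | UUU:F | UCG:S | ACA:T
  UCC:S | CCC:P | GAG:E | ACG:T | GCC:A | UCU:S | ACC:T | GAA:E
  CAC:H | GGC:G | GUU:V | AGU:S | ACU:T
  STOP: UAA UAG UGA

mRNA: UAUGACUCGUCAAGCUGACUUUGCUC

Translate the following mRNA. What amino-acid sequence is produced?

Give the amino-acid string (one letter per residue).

Answer: MTRQADFA

Derivation:
start AUG at pos 1
pos 1: AUG -> M; peptide=M
pos 4: ACU -> T; peptide=MT
pos 7: CGU -> R; peptide=MTR
pos 10: CAA -> Q; peptide=MTRQ
pos 13: GCU -> A; peptide=MTRQA
pos 16: GAC -> D; peptide=MTRQAD
pos 19: UUU -> F; peptide=MTRQADF
pos 22: GCU -> A; peptide=MTRQADFA
pos 25: only 1 nt remain (<3), stop (end of mRNA)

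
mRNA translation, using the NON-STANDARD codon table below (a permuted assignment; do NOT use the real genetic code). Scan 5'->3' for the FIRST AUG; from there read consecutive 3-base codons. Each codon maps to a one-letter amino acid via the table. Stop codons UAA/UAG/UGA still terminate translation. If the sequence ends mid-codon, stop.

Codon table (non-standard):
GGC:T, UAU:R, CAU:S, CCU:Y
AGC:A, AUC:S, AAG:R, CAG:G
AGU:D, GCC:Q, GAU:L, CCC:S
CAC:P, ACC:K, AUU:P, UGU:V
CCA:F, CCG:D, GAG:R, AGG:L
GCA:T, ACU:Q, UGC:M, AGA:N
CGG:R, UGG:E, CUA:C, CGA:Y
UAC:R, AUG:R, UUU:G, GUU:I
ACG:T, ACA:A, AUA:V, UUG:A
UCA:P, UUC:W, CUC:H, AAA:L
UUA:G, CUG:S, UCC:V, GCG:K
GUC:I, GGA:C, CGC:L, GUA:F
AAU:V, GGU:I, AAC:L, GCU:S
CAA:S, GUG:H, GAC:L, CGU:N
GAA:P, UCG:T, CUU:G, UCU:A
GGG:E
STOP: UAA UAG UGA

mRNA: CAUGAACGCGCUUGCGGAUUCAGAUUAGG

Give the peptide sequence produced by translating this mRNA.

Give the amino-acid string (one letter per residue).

start AUG at pos 1
pos 1: AUG -> R; peptide=R
pos 4: AAC -> L; peptide=RL
pos 7: GCG -> K; peptide=RLK
pos 10: CUU -> G; peptide=RLKG
pos 13: GCG -> K; peptide=RLKGK
pos 16: GAU -> L; peptide=RLKGKL
pos 19: UCA -> P; peptide=RLKGKLP
pos 22: GAU -> L; peptide=RLKGKLPL
pos 25: UAG -> STOP

Answer: RLKGKLPL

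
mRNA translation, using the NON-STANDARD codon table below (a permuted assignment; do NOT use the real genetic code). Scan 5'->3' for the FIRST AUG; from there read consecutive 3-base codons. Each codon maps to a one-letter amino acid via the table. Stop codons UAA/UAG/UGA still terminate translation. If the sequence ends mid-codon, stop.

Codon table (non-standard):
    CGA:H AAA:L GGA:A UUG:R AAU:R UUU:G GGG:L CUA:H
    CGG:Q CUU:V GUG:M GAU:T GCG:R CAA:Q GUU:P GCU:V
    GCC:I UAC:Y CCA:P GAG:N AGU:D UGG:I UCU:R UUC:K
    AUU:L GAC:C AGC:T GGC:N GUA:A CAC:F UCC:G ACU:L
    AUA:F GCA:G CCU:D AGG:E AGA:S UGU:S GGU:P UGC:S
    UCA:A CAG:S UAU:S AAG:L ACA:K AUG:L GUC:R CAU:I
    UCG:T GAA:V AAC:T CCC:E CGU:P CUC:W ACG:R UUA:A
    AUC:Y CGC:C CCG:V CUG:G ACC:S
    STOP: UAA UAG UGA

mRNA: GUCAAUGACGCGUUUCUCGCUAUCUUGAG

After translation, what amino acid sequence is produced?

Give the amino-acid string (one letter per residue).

Answer: LRPKTHR

Derivation:
start AUG at pos 4
pos 4: AUG -> L; peptide=L
pos 7: ACG -> R; peptide=LR
pos 10: CGU -> P; peptide=LRP
pos 13: UUC -> K; peptide=LRPK
pos 16: UCG -> T; peptide=LRPKT
pos 19: CUA -> H; peptide=LRPKTH
pos 22: UCU -> R; peptide=LRPKTHR
pos 25: UGA -> STOP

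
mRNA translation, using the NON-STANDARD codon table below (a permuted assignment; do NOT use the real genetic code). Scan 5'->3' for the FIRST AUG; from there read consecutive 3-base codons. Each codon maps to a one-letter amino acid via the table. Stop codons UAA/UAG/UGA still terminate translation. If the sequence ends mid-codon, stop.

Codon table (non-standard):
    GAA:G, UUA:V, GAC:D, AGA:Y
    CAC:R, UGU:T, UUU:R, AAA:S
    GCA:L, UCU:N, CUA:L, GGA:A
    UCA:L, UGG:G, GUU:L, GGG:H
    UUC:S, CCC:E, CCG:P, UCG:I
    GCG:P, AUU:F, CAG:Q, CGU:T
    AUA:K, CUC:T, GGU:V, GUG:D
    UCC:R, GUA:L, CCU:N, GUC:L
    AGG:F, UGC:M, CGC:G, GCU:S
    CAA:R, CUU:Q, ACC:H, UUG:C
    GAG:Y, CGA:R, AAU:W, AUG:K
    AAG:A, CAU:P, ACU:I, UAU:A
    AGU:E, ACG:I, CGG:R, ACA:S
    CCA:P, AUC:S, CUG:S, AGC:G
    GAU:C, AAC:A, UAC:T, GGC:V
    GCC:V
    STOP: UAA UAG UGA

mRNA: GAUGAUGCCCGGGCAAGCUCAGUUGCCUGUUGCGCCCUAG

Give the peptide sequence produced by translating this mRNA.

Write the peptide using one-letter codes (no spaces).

start AUG at pos 1
pos 1: AUG -> K; peptide=K
pos 4: AUG -> K; peptide=KK
pos 7: CCC -> E; peptide=KKE
pos 10: GGG -> H; peptide=KKEH
pos 13: CAA -> R; peptide=KKEHR
pos 16: GCU -> S; peptide=KKEHRS
pos 19: CAG -> Q; peptide=KKEHRSQ
pos 22: UUG -> C; peptide=KKEHRSQC
pos 25: CCU -> N; peptide=KKEHRSQCN
pos 28: GUU -> L; peptide=KKEHRSQCNL
pos 31: GCG -> P; peptide=KKEHRSQCNLP
pos 34: CCC -> E; peptide=KKEHRSQCNLPE
pos 37: UAG -> STOP

Answer: KKEHRSQCNLPE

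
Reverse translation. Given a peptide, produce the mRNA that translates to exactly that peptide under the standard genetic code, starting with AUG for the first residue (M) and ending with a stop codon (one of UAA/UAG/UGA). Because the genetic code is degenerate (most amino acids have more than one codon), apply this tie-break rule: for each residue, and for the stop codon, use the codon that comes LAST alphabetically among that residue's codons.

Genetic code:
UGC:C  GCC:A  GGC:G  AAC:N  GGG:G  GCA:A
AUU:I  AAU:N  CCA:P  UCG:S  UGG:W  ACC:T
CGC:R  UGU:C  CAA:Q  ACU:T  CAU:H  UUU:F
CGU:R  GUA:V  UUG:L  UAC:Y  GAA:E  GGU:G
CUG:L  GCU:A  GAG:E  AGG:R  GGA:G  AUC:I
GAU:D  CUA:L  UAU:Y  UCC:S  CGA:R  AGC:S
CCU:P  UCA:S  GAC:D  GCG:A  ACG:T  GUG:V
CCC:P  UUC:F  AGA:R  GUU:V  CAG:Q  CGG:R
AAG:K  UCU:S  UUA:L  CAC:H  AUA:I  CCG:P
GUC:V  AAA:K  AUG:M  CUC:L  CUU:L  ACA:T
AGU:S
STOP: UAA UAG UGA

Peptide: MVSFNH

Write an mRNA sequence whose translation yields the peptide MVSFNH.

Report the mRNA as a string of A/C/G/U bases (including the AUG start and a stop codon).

Answer: mRNA: AUGGUUUCUUUUAAUCAUUGA

Derivation:
residue 1: M -> AUG (start codon)
residue 2: V codons sorted = GUA,GUC,GUG,GUU -> pick last = GUU
residue 3: S codons sorted = AGC,AGU,UCA,UCC,UCG,UCU -> pick last = UCU
residue 4: F codons sorted = UUC,UUU -> pick last = UUU
residue 5: N codons sorted = AAC,AAU -> pick last = AAU
residue 6: H codons sorted = CAC,CAU -> pick last = CAU
terminator: stop codons sorted = UAA,UAG,UGA -> pick last = UGA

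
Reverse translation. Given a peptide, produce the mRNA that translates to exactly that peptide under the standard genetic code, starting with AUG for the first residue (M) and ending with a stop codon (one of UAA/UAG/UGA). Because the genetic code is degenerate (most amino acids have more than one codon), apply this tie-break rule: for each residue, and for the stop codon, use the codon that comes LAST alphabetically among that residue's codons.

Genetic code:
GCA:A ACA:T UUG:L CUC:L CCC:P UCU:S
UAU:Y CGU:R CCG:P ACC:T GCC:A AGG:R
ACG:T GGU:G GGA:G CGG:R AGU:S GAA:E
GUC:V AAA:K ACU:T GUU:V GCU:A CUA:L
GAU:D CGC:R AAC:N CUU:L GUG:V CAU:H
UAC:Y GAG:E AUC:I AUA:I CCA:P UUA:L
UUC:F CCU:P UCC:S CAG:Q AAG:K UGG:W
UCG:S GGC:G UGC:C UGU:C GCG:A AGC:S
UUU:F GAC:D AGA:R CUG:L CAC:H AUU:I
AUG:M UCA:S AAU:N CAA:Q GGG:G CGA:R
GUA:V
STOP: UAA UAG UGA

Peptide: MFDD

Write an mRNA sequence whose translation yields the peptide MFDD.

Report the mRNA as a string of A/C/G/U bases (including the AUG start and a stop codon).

Answer: mRNA: AUGUUUGAUGAUUGA

Derivation:
residue 1: M -> AUG (start codon)
residue 2: F codons sorted = UUC,UUU -> pick last = UUU
residue 3: D codons sorted = GAC,GAU -> pick last = GAU
residue 4: D codons sorted = GAC,GAU -> pick last = GAU
terminator: stop codons sorted = UAA,UAG,UGA -> pick last = UGA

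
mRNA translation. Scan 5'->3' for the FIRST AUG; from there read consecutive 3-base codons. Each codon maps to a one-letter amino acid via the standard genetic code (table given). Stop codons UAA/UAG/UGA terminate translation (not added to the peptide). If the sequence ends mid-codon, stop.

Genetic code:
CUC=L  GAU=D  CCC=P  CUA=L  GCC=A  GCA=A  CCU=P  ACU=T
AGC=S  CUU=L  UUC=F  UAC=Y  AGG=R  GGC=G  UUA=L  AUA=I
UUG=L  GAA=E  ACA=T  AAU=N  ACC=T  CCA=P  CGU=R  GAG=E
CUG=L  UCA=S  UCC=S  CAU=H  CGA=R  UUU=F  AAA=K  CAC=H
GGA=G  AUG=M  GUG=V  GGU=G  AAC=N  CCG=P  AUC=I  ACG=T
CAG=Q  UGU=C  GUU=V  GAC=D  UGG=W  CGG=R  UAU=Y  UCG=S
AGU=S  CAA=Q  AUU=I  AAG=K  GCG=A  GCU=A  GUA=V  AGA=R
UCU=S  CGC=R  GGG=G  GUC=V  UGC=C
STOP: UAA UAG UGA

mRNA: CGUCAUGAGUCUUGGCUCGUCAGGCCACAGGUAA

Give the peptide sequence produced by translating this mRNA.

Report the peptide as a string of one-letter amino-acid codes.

start AUG at pos 4
pos 4: AUG -> M; peptide=M
pos 7: AGU -> S; peptide=MS
pos 10: CUU -> L; peptide=MSL
pos 13: GGC -> G; peptide=MSLG
pos 16: UCG -> S; peptide=MSLGS
pos 19: UCA -> S; peptide=MSLGSS
pos 22: GGC -> G; peptide=MSLGSSG
pos 25: CAC -> H; peptide=MSLGSSGH
pos 28: AGG -> R; peptide=MSLGSSGHR
pos 31: UAA -> STOP

Answer: MSLGSSGHR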